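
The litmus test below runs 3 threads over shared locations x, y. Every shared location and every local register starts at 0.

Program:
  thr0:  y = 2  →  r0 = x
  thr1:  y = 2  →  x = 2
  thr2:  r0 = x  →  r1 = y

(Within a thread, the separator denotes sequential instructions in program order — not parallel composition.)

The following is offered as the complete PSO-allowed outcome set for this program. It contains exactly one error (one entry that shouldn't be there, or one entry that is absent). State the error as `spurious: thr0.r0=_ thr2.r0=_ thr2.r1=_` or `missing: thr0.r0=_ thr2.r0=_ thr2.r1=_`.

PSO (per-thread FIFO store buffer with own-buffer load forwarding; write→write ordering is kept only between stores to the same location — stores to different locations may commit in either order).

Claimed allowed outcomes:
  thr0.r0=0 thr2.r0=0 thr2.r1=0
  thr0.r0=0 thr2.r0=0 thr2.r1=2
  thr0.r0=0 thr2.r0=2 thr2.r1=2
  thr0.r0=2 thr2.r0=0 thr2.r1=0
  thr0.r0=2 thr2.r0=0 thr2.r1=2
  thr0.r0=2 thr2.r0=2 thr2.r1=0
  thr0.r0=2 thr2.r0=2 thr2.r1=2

outcome vector order: (thr0.r0,thr2.r0,thr2.r1)
PSO: 8 outcomes — {(0,0,0); (0,0,2); (0,2,0); (0,2,2); (2,0,0); (2,0,2); (2,2,0); (2,2,2)}
PSO∖claimed = {(0,2,0)}

missing: thr0.r0=0 thr2.r0=2 thr2.r1=0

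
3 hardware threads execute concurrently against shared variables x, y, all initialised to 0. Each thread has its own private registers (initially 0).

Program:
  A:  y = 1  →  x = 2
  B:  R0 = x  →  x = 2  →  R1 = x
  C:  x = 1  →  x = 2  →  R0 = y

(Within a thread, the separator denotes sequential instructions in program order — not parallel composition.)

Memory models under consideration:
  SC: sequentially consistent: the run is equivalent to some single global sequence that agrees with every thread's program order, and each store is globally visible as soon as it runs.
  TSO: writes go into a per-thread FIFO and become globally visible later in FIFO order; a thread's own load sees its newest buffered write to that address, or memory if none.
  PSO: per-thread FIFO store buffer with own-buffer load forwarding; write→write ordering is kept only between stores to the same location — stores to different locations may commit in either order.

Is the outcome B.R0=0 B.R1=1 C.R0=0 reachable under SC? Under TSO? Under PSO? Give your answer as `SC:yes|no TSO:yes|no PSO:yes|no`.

outcome vector order: (B.R0,B.R1,C.R0)
SC: 9 outcomes — {(0,1,0) (0,1,1) (0,2,0) (0,2,1) (1,2,0) (1,2,1) (2,1,1) (2,2,0) (2,2,1)}
TSO: 10 outcomes — {(0,1,0) (0,1,1) (0,2,0) (0,2,1) (1,2,0) (1,2,1) (2,1,0) (2,1,1) (2,2,0) (2,2,1)}
PSO: 10 outcomes — {(0,1,0) (0,1,1) (0,2,0) (0,2,1) (1,2,0) (1,2,1) (2,1,0) (2,1,1) (2,2,0) (2,2,1)}
target (0,1,0) ∈ {SC,TSO,PSO}

SC:yes TSO:yes PSO:yes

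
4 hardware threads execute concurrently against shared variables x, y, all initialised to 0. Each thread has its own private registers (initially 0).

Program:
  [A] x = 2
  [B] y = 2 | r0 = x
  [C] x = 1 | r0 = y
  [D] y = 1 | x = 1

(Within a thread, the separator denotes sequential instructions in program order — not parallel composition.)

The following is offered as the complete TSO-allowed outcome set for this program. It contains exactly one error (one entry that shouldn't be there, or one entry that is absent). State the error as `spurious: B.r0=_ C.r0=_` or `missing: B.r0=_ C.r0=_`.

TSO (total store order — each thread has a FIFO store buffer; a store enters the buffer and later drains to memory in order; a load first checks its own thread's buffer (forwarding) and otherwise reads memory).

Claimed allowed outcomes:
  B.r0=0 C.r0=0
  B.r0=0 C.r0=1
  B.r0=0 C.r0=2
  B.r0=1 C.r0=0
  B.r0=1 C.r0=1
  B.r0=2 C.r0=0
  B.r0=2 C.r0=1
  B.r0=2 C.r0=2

missing: B.r0=1 C.r0=2

outcome vector order: (B.r0,C.r0)
TSO: 9 outcomes — {<0 0>; <0 1>; <0 2>; <1 0>; <1 1>; <1 2>; <2 0>; <2 1>; <2 2>}
TSO∖claimed = {<1 2>}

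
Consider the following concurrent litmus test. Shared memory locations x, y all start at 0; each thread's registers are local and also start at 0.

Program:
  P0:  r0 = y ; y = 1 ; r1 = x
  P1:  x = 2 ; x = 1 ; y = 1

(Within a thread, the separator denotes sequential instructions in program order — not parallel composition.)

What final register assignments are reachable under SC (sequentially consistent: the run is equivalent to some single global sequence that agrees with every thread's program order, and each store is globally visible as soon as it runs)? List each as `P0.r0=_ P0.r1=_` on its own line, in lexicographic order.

P0.r0=0 P0.r1=0
P0.r0=0 P0.r1=1
P0.r0=0 P0.r1=2
P0.r0=1 P0.r1=1

outcome vector order: (P0.r0,P0.r1)
|SC outcomes| = 4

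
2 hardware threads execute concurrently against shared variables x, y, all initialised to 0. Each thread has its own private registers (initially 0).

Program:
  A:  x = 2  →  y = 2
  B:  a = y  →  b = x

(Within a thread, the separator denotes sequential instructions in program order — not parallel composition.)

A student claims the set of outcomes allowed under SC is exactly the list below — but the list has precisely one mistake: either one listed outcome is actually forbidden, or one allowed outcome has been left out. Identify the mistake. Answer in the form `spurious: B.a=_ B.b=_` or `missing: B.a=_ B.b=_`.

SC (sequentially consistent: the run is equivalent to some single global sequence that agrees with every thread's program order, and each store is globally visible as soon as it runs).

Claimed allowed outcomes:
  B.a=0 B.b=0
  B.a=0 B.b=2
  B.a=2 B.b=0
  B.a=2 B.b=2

outcome vector order: (B.a,B.b)
[SC] allowed = {00, 02, 22}
claimed∖SC = {20}

spurious: B.a=2 B.b=0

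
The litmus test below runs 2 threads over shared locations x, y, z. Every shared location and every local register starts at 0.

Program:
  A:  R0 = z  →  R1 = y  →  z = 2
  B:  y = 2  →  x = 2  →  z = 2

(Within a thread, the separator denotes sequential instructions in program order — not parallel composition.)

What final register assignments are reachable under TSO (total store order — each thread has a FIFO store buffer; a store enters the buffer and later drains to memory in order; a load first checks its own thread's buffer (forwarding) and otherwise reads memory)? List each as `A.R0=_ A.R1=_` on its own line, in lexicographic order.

A.R0=0 A.R1=0
A.R0=0 A.R1=2
A.R0=2 A.R1=2

outcome vector order: (A.R0,A.R1)
|TSO outcomes| = 3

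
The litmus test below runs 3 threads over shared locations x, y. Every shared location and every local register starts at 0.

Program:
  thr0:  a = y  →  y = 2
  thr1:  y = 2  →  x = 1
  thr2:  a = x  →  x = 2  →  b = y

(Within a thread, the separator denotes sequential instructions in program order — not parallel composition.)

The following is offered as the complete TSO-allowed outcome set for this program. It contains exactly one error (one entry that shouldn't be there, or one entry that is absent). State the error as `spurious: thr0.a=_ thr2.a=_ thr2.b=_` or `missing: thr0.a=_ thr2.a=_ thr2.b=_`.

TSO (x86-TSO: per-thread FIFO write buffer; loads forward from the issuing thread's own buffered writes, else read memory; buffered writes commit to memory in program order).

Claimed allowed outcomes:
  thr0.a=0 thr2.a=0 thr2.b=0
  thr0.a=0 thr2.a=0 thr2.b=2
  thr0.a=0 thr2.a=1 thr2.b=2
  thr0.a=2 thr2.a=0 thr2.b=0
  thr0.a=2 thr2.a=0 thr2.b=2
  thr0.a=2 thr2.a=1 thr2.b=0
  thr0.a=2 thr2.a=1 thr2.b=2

outcome vector order: (thr0.a,thr2.a,thr2.b)
under TSO → <0 0 0>; <0 0 2>; <0 1 2>; <2 0 0>; <2 0 2>; <2 1 2>
claimed∖TSO = {<2 1 0>}

spurious: thr0.a=2 thr2.a=1 thr2.b=0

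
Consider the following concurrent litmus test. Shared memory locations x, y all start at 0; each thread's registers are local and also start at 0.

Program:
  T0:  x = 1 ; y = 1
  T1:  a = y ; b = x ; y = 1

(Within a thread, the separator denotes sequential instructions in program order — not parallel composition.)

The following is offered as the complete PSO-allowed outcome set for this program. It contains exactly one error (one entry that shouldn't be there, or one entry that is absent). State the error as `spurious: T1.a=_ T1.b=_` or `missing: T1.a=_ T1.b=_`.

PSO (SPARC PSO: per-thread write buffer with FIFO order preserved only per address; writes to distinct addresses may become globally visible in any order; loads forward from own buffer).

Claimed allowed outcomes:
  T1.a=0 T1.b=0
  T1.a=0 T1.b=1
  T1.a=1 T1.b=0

outcome vector order: (T1.a,T1.b)
PSO: 4 outcomes — {0/0; 0/1; 1/0; 1/1}
PSO∖claimed = {1/1}

missing: T1.a=1 T1.b=1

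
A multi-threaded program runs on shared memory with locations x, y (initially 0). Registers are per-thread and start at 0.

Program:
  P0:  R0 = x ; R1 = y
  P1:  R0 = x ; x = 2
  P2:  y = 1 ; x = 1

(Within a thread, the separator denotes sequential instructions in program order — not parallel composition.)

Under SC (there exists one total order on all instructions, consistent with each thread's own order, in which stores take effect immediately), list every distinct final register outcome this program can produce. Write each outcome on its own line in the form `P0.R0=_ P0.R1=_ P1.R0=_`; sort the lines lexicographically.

outcome vector order: (P0.R0,P0.R1,P1.R0)
|SC outcomes| = 9

P0.R0=0 P0.R1=0 P1.R0=0
P0.R0=0 P0.R1=0 P1.R0=1
P0.R0=0 P0.R1=1 P1.R0=0
P0.R0=0 P0.R1=1 P1.R0=1
P0.R0=1 P0.R1=1 P1.R0=0
P0.R0=1 P0.R1=1 P1.R0=1
P0.R0=2 P0.R1=0 P1.R0=0
P0.R0=2 P0.R1=1 P1.R0=0
P0.R0=2 P0.R1=1 P1.R0=1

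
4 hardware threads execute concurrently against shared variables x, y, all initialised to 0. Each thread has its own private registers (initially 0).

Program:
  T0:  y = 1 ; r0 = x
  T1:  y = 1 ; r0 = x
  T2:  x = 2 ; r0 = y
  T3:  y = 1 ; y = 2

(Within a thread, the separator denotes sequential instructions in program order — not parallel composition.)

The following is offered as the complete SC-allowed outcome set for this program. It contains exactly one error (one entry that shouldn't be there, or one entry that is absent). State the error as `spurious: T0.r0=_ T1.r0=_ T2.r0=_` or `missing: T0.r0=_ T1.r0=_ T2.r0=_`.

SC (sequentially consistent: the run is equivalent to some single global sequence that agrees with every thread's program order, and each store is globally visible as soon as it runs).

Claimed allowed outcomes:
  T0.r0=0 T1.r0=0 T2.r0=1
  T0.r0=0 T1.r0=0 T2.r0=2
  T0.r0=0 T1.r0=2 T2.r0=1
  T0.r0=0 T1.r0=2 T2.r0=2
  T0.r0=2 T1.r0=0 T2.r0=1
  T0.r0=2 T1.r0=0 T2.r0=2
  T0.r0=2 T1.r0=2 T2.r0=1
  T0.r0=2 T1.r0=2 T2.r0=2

missing: T0.r0=2 T1.r0=2 T2.r0=0

outcome vector order: (T0.r0,T1.r0,T2.r0)
under SC → <0 0 1> <0 0 2> <0 2 1> <0 2 2> <2 0 1> <2 0 2> <2 2 0> <2 2 1> <2 2 2>
SC∖claimed = {<2 2 0>}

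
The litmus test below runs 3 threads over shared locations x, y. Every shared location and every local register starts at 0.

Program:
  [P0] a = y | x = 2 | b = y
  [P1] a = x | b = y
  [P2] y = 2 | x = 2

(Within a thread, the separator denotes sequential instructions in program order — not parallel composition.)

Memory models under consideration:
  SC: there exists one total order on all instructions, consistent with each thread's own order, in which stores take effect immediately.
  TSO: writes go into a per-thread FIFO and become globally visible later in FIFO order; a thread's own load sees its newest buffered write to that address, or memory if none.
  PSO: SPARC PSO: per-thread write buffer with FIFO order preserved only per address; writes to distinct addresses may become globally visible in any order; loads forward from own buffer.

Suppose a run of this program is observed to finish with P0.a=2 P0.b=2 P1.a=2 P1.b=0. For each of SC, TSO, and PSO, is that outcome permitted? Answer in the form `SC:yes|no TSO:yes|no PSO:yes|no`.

outcome vector order: (P0.a,P0.b,P1.a,P1.b)
SC (11): <0 0 0 0>, <0 0 0 2>, <0 0 2 0>, <0 0 2 2>, <0 2 0 0>, <0 2 0 2>, <0 2 2 0>, <0 2 2 2>, <2 2 0 0>, <2 2 0 2>, <2 2 2 2>
TSO (11): <0 0 0 0>, <0 0 0 2>, <0 0 2 0>, <0 0 2 2>, <0 2 0 0>, <0 2 0 2>, <0 2 2 0>, <0 2 2 2>, <2 2 0 0>, <2 2 0 2>, <2 2 2 2>
PSO (12): <0 0 0 0>, <0 0 0 2>, <0 0 2 0>, <0 0 2 2>, <0 2 0 0>, <0 2 0 2>, <0 2 2 0>, <0 2 2 2>, <2 2 0 0>, <2 2 0 2>, <2 2 2 0>, <2 2 2 2>
target <2 2 2 0> ∈ {PSO}

SC:no TSO:no PSO:yes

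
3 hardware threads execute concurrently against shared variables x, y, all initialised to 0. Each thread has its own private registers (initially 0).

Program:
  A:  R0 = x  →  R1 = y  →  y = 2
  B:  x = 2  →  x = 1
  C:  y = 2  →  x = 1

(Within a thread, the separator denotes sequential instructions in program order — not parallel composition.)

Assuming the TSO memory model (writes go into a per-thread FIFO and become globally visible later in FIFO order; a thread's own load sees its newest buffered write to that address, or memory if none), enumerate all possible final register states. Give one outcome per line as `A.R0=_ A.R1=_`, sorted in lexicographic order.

outcome vector order: (A.R0,A.R1)
|TSO outcomes| = 6

A.R0=0 A.R1=0
A.R0=0 A.R1=2
A.R0=1 A.R1=0
A.R0=1 A.R1=2
A.R0=2 A.R1=0
A.R0=2 A.R1=2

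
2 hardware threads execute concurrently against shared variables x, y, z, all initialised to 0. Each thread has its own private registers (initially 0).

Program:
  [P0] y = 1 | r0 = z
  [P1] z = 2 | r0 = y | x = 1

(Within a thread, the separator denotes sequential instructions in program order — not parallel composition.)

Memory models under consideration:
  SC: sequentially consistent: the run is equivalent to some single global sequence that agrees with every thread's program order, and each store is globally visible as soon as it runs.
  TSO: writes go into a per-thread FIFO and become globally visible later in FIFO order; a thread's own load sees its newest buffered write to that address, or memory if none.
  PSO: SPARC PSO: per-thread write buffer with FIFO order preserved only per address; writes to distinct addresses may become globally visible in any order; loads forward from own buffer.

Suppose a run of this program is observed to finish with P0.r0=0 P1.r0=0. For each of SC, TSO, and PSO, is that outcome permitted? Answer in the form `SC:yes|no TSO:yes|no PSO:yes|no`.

outcome vector order: (P0.r0,P1.r0)
under SC → (0,1) (2,0) (2,1)
under TSO → (0,0) (0,1) (2,0) (2,1)
under PSO → (0,0) (0,1) (2,0) (2,1)
target (0,0) ∈ {TSO,PSO}

SC:no TSO:yes PSO:yes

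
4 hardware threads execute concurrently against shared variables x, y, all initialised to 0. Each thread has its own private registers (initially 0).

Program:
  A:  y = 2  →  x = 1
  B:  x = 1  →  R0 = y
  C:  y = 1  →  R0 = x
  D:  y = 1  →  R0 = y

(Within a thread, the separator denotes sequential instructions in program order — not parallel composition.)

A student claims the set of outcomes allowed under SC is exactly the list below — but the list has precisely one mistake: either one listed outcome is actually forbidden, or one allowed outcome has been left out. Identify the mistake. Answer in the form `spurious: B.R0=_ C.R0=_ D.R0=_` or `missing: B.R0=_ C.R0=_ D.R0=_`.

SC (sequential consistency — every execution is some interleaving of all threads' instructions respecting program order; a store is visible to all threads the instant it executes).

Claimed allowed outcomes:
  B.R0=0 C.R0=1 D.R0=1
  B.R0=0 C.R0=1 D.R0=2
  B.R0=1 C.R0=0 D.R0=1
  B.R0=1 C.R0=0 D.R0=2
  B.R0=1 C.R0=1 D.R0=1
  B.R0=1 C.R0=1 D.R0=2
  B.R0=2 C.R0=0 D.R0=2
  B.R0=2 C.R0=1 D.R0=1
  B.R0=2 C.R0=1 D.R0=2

missing: B.R0=2 C.R0=0 D.R0=1

outcome vector order: (B.R0,C.R0,D.R0)
SC: 10 outcomes — {<0 1 1>; <0 1 2>; <1 0 1>; <1 0 2>; <1 1 1>; <1 1 2>; <2 0 1>; <2 0 2>; <2 1 1>; <2 1 2>}
SC∖claimed = {<2 0 1>}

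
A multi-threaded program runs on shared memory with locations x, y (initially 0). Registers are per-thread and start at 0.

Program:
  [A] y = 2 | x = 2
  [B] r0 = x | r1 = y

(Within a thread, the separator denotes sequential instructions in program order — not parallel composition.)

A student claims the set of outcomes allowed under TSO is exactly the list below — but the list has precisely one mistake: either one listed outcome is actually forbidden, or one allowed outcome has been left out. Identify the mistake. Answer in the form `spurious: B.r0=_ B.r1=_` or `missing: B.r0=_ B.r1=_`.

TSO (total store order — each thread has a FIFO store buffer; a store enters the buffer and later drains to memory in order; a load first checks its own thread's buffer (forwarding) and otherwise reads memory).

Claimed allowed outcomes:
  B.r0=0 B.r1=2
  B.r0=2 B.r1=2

outcome vector order: (B.r0,B.r1)
TSO (3): 0/0 0/2 2/2
TSO∖claimed = {0/0}

missing: B.r0=0 B.r1=0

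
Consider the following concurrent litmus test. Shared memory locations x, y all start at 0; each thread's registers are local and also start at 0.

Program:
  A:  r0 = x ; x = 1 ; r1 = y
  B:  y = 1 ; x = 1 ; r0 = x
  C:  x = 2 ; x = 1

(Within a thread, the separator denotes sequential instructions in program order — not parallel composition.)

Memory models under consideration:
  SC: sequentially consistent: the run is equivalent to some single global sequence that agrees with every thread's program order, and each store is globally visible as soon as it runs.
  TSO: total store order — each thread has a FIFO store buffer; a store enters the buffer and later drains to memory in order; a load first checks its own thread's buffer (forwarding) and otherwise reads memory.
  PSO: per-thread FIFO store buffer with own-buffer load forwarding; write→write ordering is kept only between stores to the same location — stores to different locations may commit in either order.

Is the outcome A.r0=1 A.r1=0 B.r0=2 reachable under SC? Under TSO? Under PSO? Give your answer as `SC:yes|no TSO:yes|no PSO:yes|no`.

SC:no TSO:no PSO:yes

outcome vector order: (A.r0,A.r1,B.r0)
under SC → <0 0 1>, <0 0 2>, <0 1 1>, <0 1 2>, <1 0 1>, <1 1 1>, <1 1 2>, <2 0 1>, <2 1 1>, <2 1 2>
under TSO → <0 0 1>, <0 0 2>, <0 1 1>, <0 1 2>, <1 0 1>, <1 1 1>, <1 1 2>, <2 0 1>, <2 1 1>, <2 1 2>
under PSO → <0 0 1>, <0 0 2>, <0 1 1>, <0 1 2>, <1 0 1>, <1 0 2>, <1 1 1>, <1 1 2>, <2 0 1>, <2 0 2>, <2 1 1>, <2 1 2>
target <1 0 2> ∈ {PSO}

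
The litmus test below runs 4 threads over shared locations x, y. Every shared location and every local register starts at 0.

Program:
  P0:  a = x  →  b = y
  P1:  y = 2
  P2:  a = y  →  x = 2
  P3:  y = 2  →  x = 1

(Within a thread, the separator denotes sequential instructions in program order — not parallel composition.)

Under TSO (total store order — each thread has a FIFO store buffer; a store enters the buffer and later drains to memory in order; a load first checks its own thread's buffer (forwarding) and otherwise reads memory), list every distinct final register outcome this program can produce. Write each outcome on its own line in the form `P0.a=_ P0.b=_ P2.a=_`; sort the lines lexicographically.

outcome vector order: (P0.a,P0.b,P2.a)
|TSO outcomes| = 9

P0.a=0 P0.b=0 P2.a=0
P0.a=0 P0.b=0 P2.a=2
P0.a=0 P0.b=2 P2.a=0
P0.a=0 P0.b=2 P2.a=2
P0.a=1 P0.b=2 P2.a=0
P0.a=1 P0.b=2 P2.a=2
P0.a=2 P0.b=0 P2.a=0
P0.a=2 P0.b=2 P2.a=0
P0.a=2 P0.b=2 P2.a=2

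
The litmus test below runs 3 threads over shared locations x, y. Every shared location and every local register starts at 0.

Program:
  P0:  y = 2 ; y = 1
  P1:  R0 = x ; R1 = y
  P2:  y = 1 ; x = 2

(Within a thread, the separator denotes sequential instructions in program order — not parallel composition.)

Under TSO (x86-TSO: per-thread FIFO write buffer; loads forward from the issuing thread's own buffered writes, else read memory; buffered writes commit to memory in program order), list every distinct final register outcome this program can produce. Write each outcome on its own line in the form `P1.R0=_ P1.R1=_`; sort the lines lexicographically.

P1.R0=0 P1.R1=0
P1.R0=0 P1.R1=1
P1.R0=0 P1.R1=2
P1.R0=2 P1.R1=1
P1.R0=2 P1.R1=2

outcome vector order: (P1.R0,P1.R1)
|TSO outcomes| = 5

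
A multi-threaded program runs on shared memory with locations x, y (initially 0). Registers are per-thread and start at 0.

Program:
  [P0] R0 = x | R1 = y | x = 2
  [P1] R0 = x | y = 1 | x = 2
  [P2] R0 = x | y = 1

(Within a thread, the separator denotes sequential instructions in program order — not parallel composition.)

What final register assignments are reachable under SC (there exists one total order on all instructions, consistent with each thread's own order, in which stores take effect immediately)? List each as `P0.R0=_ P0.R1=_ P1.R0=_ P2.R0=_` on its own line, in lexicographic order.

P0.R0=0 P0.R1=0 P1.R0=0 P2.R0=0
P0.R0=0 P0.R1=0 P1.R0=0 P2.R0=2
P0.R0=0 P0.R1=0 P1.R0=2 P2.R0=0
P0.R0=0 P0.R1=0 P1.R0=2 P2.R0=2
P0.R0=0 P0.R1=1 P1.R0=0 P2.R0=0
P0.R0=0 P0.R1=1 P1.R0=0 P2.R0=2
P0.R0=0 P0.R1=1 P1.R0=2 P2.R0=0
P0.R0=2 P0.R1=1 P1.R0=0 P2.R0=0
P0.R0=2 P0.R1=1 P1.R0=0 P2.R0=2

outcome vector order: (P0.R0,P0.R1,P1.R0,P2.R0)
|SC outcomes| = 9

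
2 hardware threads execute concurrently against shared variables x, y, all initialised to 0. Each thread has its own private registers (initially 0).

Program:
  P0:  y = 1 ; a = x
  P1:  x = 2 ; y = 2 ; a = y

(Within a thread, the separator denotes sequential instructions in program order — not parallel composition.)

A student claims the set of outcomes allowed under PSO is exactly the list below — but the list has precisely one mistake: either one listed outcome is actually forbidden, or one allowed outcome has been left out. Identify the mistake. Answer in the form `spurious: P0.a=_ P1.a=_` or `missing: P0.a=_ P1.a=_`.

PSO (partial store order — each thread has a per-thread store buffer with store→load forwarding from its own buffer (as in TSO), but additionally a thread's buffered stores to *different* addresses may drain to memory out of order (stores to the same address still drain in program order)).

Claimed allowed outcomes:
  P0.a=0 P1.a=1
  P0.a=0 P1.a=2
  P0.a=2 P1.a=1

missing: P0.a=2 P1.a=2

outcome vector order: (P0.a,P1.a)
under PSO → <0 1>; <0 2>; <2 1>; <2 2>
PSO∖claimed = {<2 2>}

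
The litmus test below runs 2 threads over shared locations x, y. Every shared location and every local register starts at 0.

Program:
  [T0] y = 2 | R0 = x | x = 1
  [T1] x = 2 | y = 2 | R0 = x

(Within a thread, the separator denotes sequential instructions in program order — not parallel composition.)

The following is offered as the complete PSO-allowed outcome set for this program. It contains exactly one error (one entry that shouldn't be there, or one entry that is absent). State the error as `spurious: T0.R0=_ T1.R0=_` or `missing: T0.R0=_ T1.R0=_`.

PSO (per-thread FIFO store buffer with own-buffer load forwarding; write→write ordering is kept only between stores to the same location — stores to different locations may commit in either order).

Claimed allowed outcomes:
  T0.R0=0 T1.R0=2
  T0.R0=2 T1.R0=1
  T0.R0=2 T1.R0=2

outcome vector order: (T0.R0,T1.R0)
PSO: 4 outcomes — {01; 02; 21; 22}
PSO∖claimed = {01}

missing: T0.R0=0 T1.R0=1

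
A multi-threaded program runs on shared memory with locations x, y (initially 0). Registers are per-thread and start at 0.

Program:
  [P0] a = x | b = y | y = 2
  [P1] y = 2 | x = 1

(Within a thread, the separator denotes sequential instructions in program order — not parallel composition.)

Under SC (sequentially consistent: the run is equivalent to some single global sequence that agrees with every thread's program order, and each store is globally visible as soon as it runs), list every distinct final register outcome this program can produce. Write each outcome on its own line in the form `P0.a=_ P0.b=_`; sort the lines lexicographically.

outcome vector order: (P0.a,P0.b)
|SC outcomes| = 3

P0.a=0 P0.b=0
P0.a=0 P0.b=2
P0.a=1 P0.b=2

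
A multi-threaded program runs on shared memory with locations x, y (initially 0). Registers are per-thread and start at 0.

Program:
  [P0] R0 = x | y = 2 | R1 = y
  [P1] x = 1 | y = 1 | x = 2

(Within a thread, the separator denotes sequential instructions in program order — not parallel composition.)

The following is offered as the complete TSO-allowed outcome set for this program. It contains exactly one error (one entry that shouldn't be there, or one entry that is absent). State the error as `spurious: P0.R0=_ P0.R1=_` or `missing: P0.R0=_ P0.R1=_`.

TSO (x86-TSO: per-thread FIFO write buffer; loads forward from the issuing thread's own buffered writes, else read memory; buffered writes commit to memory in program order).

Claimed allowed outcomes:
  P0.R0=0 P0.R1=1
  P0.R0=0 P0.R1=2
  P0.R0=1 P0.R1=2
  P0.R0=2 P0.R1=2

missing: P0.R0=1 P0.R1=1

outcome vector order: (P0.R0,P0.R1)
under TSO → 0/1 0/2 1/1 1/2 2/2
TSO∖claimed = {1/1}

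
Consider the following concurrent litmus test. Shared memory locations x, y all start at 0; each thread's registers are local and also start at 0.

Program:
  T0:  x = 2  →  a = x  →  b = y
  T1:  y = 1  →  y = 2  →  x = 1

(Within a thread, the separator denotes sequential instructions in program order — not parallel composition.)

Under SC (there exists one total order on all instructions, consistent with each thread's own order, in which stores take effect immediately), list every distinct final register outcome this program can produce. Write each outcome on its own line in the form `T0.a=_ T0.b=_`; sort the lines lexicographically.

T0.a=1 T0.b=2
T0.a=2 T0.b=0
T0.a=2 T0.b=1
T0.a=2 T0.b=2

outcome vector order: (T0.a,T0.b)
|SC outcomes| = 4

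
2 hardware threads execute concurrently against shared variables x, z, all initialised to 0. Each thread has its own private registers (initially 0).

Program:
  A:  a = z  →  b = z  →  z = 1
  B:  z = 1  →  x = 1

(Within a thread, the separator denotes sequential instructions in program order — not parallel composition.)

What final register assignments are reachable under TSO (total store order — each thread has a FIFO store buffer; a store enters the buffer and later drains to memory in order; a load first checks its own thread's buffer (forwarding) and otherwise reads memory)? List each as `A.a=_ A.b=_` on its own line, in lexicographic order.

A.a=0 A.b=0
A.a=0 A.b=1
A.a=1 A.b=1

outcome vector order: (A.a,A.b)
|TSO outcomes| = 3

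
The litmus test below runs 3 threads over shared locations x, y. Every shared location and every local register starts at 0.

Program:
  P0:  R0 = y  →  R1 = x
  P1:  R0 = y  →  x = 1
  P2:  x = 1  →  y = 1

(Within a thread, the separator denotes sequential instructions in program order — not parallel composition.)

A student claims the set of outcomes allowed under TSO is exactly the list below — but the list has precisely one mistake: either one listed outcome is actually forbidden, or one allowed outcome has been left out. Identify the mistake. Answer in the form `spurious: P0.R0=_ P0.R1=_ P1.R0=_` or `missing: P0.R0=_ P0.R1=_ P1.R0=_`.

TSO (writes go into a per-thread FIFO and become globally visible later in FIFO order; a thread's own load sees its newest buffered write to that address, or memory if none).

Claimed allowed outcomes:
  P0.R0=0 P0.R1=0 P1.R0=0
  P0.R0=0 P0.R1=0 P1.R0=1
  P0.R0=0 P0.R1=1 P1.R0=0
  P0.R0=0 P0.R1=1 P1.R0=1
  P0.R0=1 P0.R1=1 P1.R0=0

missing: P0.R0=1 P0.R1=1 P1.R0=1

outcome vector order: (P0.R0,P0.R1,P1.R0)
[TSO] allowed = {<0 0 0> <0 0 1> <0 1 0> <0 1 1> <1 1 0> <1 1 1>}
TSO∖claimed = {<1 1 1>}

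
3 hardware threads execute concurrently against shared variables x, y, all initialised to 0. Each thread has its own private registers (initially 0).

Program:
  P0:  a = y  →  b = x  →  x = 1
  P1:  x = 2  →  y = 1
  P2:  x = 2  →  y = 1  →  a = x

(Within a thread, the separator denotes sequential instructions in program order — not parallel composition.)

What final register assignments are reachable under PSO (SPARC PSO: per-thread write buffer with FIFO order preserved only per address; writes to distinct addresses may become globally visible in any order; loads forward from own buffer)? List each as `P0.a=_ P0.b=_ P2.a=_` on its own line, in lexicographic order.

outcome vector order: (P0.a,P0.b,P2.a)
|PSO outcomes| = 8

P0.a=0 P0.b=0 P2.a=1
P0.a=0 P0.b=0 P2.a=2
P0.a=0 P0.b=2 P2.a=1
P0.a=0 P0.b=2 P2.a=2
P0.a=1 P0.b=0 P2.a=1
P0.a=1 P0.b=0 P2.a=2
P0.a=1 P0.b=2 P2.a=1
P0.a=1 P0.b=2 P2.a=2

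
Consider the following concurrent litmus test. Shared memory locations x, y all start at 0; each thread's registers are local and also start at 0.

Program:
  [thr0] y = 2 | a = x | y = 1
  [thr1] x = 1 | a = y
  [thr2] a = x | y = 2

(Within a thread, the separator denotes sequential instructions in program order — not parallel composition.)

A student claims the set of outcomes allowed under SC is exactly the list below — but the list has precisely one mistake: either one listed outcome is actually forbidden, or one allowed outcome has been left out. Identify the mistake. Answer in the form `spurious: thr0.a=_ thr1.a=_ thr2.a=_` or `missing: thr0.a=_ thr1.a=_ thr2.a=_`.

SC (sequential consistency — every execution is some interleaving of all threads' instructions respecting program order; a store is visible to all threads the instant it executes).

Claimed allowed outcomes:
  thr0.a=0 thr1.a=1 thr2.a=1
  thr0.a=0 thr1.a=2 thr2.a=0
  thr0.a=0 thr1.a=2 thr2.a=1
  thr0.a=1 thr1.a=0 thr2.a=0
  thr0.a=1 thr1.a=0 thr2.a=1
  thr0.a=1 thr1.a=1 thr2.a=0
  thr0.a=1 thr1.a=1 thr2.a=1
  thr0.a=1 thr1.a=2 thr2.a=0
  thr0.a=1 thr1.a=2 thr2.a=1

outcome vector order: (thr0.a,thr1.a,thr2.a)
[SC] allowed = {<0 1 0> <0 1 1> <0 2 0> <0 2 1> <1 0 0> <1 0 1> <1 1 0> <1 1 1> <1 2 0> <1 2 1>}
SC∖claimed = {<0 1 0>}

missing: thr0.a=0 thr1.a=1 thr2.a=0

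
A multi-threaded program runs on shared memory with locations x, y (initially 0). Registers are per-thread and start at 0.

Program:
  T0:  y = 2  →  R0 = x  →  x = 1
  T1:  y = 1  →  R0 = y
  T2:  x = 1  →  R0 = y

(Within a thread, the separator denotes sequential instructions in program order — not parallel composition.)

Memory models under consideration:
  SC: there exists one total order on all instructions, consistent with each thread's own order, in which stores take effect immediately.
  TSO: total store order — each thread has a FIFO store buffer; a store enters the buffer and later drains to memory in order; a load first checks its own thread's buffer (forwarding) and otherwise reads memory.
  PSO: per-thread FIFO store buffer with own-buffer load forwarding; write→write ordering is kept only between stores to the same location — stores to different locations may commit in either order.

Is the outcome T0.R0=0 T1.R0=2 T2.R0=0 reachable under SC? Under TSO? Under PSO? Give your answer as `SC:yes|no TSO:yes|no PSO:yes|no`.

outcome vector order: (T0.R0,T1.R0,T2.R0)
[SC] allowed = {0/1/1; 0/1/2; 0/2/2; 1/1/0; 1/1/1; 1/1/2; 1/2/0; 1/2/1; 1/2/2}
[TSO] allowed = {0/1/0; 0/1/1; 0/1/2; 0/2/0; 0/2/1; 0/2/2; 1/1/0; 1/1/1; 1/1/2; 1/2/0; 1/2/1; 1/2/2}
[PSO] allowed = {0/1/0; 0/1/1; 0/1/2; 0/2/0; 0/2/1; 0/2/2; 1/1/0; 1/1/1; 1/1/2; 1/2/0; 1/2/1; 1/2/2}
target 0/2/0 ∈ {TSO,PSO}

SC:no TSO:yes PSO:yes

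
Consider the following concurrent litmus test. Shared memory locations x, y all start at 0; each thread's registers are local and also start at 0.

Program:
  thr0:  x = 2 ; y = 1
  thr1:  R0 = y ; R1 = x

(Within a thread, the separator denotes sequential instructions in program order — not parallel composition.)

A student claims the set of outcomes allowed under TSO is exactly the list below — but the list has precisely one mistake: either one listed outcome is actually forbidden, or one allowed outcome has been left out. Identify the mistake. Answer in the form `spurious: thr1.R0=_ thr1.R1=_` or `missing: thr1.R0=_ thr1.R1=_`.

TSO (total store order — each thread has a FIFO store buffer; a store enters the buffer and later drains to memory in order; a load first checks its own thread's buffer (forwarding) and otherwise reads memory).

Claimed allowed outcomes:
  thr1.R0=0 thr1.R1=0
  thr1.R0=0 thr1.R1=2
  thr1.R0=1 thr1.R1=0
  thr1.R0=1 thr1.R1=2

spurious: thr1.R0=1 thr1.R1=0

outcome vector order: (thr1.R0,thr1.R1)
under TSO → 0/0; 0/2; 1/2
claimed∖TSO = {1/0}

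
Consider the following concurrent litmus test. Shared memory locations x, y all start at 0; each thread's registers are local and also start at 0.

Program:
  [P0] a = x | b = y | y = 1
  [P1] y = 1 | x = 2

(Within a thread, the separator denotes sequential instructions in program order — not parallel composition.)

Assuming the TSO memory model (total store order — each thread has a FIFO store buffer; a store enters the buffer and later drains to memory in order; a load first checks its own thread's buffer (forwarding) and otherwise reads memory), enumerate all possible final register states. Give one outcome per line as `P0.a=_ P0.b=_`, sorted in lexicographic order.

outcome vector order: (P0.a,P0.b)
|TSO outcomes| = 3

P0.a=0 P0.b=0
P0.a=0 P0.b=1
P0.a=2 P0.b=1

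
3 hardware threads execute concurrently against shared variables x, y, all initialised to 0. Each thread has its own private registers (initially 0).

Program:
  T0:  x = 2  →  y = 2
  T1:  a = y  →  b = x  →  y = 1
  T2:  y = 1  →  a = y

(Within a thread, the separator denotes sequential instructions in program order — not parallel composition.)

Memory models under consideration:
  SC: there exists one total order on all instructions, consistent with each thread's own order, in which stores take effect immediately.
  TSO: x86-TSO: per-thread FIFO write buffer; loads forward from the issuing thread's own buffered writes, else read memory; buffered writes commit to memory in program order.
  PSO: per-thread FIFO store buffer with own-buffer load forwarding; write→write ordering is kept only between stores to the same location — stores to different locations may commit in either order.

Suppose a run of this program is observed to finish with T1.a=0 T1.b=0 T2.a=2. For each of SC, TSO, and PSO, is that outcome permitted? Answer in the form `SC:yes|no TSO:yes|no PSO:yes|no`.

SC:yes TSO:yes PSO:yes

outcome vector order: (T1.a,T1.b,T2.a)
under SC → 001, 002, 021, 022, 101, 102, 121, 122, 221, 222
under TSO → 001, 002, 021, 022, 101, 102, 121, 122, 221, 222
under PSO → 001, 002, 021, 022, 101, 102, 121, 122, 201, 202, 221, 222
target 002 ∈ {SC,TSO,PSO}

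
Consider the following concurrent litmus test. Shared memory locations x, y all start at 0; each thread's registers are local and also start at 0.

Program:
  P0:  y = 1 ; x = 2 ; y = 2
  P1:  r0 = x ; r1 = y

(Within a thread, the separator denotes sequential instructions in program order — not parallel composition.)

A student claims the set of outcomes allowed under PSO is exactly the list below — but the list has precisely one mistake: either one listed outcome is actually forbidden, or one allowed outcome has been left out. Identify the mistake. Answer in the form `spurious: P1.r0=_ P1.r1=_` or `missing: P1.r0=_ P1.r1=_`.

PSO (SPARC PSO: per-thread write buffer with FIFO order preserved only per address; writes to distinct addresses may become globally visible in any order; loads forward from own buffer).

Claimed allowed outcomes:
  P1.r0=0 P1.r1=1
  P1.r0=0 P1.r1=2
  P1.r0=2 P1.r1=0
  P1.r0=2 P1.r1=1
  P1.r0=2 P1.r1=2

missing: P1.r0=0 P1.r1=0

outcome vector order: (P1.r0,P1.r1)
PSO: 6 outcomes — {<0 0>, <0 1>, <0 2>, <2 0>, <2 1>, <2 2>}
PSO∖claimed = {<0 0>}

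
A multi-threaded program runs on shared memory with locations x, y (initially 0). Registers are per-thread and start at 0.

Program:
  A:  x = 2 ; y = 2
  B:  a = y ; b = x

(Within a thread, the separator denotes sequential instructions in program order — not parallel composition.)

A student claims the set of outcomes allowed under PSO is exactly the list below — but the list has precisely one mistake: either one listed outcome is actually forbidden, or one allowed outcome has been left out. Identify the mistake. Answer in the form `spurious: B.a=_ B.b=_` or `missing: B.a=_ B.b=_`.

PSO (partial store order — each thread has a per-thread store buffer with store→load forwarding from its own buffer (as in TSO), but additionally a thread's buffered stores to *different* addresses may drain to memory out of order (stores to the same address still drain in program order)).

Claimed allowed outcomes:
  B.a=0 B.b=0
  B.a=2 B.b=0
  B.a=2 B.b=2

missing: B.a=0 B.b=2

outcome vector order: (B.a,B.b)
PSO: 4 outcomes — {<0 0> <0 2> <2 0> <2 2>}
PSO∖claimed = {<0 2>}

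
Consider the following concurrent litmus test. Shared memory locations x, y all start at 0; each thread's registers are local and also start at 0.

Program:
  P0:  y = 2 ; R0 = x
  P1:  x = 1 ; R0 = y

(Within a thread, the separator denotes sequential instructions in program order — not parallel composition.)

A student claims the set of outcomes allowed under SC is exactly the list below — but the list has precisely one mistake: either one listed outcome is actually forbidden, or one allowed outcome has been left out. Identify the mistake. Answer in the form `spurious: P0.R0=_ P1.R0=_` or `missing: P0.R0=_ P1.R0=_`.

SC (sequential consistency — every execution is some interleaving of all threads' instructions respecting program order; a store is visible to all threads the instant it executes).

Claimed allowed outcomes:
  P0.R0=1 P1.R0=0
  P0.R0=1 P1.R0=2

missing: P0.R0=0 P1.R0=2

outcome vector order: (P0.R0,P1.R0)
SC (3): 0/2, 1/0, 1/2
SC∖claimed = {0/2}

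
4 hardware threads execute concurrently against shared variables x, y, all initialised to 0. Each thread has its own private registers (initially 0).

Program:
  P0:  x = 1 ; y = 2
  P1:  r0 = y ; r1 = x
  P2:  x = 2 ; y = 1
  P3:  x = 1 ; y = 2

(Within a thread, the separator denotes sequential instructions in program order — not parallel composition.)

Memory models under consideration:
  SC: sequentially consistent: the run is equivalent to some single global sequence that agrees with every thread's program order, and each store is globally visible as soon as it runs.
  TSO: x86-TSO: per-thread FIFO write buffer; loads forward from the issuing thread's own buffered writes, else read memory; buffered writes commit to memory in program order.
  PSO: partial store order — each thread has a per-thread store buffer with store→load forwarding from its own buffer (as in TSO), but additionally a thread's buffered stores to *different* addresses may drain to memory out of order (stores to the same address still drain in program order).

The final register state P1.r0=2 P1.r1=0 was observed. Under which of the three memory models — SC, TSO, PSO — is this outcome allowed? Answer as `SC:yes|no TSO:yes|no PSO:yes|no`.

outcome vector order: (P1.r0,P1.r1)
[SC] allowed = {<0 0>; <0 1>; <0 2>; <1 1>; <1 2>; <2 1>; <2 2>}
[TSO] allowed = {<0 0>; <0 1>; <0 2>; <1 1>; <1 2>; <2 1>; <2 2>}
[PSO] allowed = {<0 0>; <0 1>; <0 2>; <1 0>; <1 1>; <1 2>; <2 0>; <2 1>; <2 2>}
target <2 0> ∈ {PSO}

SC:no TSO:no PSO:yes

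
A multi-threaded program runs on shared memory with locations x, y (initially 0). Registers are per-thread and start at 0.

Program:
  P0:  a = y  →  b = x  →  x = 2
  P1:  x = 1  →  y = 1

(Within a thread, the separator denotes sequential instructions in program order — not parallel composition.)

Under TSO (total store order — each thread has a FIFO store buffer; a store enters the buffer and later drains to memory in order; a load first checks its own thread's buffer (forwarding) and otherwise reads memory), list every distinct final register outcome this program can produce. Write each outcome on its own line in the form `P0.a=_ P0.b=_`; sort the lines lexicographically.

P0.a=0 P0.b=0
P0.a=0 P0.b=1
P0.a=1 P0.b=1

outcome vector order: (P0.a,P0.b)
|TSO outcomes| = 3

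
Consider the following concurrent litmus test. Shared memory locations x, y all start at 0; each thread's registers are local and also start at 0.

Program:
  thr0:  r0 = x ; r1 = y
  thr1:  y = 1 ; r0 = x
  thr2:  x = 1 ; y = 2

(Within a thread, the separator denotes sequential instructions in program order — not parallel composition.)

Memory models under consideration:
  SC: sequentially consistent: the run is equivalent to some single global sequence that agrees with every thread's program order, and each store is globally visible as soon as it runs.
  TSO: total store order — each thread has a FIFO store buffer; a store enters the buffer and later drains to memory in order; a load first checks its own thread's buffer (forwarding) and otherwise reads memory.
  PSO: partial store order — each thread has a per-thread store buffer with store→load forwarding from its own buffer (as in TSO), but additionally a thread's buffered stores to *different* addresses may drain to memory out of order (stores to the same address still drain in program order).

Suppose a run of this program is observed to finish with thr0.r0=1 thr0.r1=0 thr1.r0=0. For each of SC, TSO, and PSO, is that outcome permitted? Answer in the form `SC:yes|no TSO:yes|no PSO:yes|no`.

SC:no TSO:yes PSO:yes

outcome vector order: (thr0.r0,thr0.r1,thr1.r0)
under SC → (0,0,0) (0,0,1) (0,1,0) (0,1,1) (0,2,0) (0,2,1) (1,0,1) (1,1,0) (1,1,1) (1,2,0) (1,2,1)
under TSO → (0,0,0) (0,0,1) (0,1,0) (0,1,1) (0,2,0) (0,2,1) (1,0,0) (1,0,1) (1,1,0) (1,1,1) (1,2,0) (1,2,1)
under PSO → (0,0,0) (0,0,1) (0,1,0) (0,1,1) (0,2,0) (0,2,1) (1,0,0) (1,0,1) (1,1,0) (1,1,1) (1,2,0) (1,2,1)
target (1,0,0) ∈ {TSO,PSO}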